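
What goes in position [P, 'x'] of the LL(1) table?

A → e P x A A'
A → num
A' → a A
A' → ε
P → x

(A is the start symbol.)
P → x

To find M[P, 'x'], we find productions for P where 'x' is in the predict set (PREDICT(N → α) = (FIRST(α) \ {ε}) ∪ (FOLLOW(N) if α ⇒* ε)).

P → x: PREDICT = { 'x' }
  'x' is in predict set, so this production goes in M[P, 'x']

M[P, 'x'] = P → x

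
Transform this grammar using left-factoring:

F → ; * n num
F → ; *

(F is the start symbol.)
F → ; * F'
F' → n num
F' → ε

Left-factoring transforms A → αβ₁ | αβ₂ into A → αA' and A' → β₁ | β₂
(α is the longest common prefix among the alternatives). Repeat until
no nonterminal has two alternatives with a common prefix.

Round 1: F has alternatives sharing prefix '; *'. Introduce F': F → ; * F'
  Add: F' → n num
  Add: F' → ε

No remaining common prefixes — done.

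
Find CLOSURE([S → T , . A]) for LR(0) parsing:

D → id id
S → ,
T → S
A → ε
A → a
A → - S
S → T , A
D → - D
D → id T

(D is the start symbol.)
Start with: [S → T , . A]
  [S → T , . A] has the dot before A: add [A → .], [A → . a], [A → . - S]
No further items can be added.

CLOSURE = { [A → . - S], [A → . a], [A → .], [S → T , . A] }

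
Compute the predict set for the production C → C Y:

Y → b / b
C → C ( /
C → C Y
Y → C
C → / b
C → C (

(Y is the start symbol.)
{ '/' }

PREDICT(C → C Y) = (FIRST(RHS) \ {ε}) ∪ (FOLLOW(C) if ε ∈ FIRST(RHS), i.e. RHS ⇒* ε)
FIRST(C) = { '/' }
FIRST(C Y) = { '/' }
ε ∉ FIRST(C Y), so FOLLOW(C) is not added.
PREDICT(C → C Y) = { '/' }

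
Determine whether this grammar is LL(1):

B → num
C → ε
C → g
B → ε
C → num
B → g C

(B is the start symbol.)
Yes, the grammar is LL(1).

A grammar is LL(1) if for each non-terminal N with multiple productions, the predict sets of those productions are pairwise disjoint, where PREDICT(N → α) = (FIRST(α) \ {ε}) ∪ (FOLLOW(N) if α ⇒* ε).

Relevant sets:
  FOLLOW(B) = { $ }
  FOLLOW(C) = { $ }

For B:
  PREDICT(B → num) = { 'num' }
  PREDICT(B → ε) = { $ }
  PREDICT(B → g C) = { 'g' }
For C:
  PREDICT(C → ε) = { $ }
  PREDICT(C → g) = { 'g' }
  PREDICT(C → num) = { 'num' }

All predict sets are disjoint. The grammar IS LL(1).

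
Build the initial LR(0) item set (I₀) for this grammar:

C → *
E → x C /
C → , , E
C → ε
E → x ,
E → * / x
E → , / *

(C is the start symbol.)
{ [C → . *], [C → . , , E], [C → .], [C' → . C] }

First, augment the grammar with C' → C
I₀ = CLOSURE({ [C' → . C] }):
  [C' → . C] has the dot before C: add [C → . *], [C → . , , E], [C → .]
No further items can be added.

I₀ = { [C → . *], [C → . , , E], [C → .], [C' → . C] }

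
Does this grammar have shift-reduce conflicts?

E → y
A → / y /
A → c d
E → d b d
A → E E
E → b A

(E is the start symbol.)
No shift-reduce conflicts

A shift-reduce conflict occurs when an LR(0) state has both:
  - a complete (reduce) item [A → α .] (dot at the end), and
  - a shift item [B → β . c γ] (dot before a terminal).

Augment with E' → E and build the canonical LR(0) collection (I0 = CLOSURE({[E' → . E]}), then GOTO on every symbol after a dot until no new states appear). It has 15 states:
  I0: { [E → . b A], [E → . d b d], [E → . y], [E' → . E] }  — shift
  I1: { [E' → E .] }  — accept
  I2: { [A → . / y /], [A → . E E], [A → . c d], [E → . b A], [E → . d b d], [E → . y], [E → b . A] }  — shift
  I3: { [E → d . b d] }  — shift
  I4: { [E → y .] }  — reduce
  I5: { [E → d b . d] }  — shift
  I6: { [E → d b d .] }  — reduce
  I7: { [A → / . y /] }  — shift
  I8: { [E → b A .] }  — reduce
  I9: { [A → E . E], [E → . b A], [E → . d b d], [E → . y] }  — shift
  I10: { [A → c . d] }  — shift
  I11: { [A → c d .] }  — reduce
  I12: { [A → E E .] }  — reduce
  I13: { [A → / y . /] }  — shift
  I14: { [A → / y / .] }  — reduce

No state contains both a complete item and a shift item.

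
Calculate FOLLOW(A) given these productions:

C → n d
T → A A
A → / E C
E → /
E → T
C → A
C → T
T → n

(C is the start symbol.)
{ $, '/', 'n' }

In T → A A: A is followed by A, add FIRST(A) \ {ε} = { '/' }
In T → A A: A is at the end, add FOLLOW(T)
In C → A: A is at the end, add FOLLOW(C)

The FOLLOW sets referred to above (computed the same way, to a fixed point):
  FOLLOW(T) = { $, '/', 'n' }
  FOLLOW(C) = { $, '/', 'n' }

Taking the union: FOLLOW(A) = { $, '/', 'n' }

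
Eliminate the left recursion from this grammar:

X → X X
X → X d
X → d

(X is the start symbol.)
X is directly left-recursive. The standard transformation for
  A → A α₁ | ... | A α_m | β₁ | ... | β_n
is
  A  → β₁ A' | ... | β_n A'
  A' → α₁ A' | ... | α_m A' | ε

X → d becomes X → d X'
X → X X becomes X' → X X'
X → X d becomes X' → d X'
Add X' → ε

Resulting grammar:
X → d X'
X' → X X'
X' → d X'
X' → ε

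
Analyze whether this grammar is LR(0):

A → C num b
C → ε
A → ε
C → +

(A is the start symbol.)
A grammar is LR(0) if no state in the canonical LR(0) collection has:
  - both a shift item (dot before a terminal) and a complete item (shift-reduce conflict), or
  - two or more complete items (reduce-reduce conflict; the accept item [A' → A .] counts as a complete item here).

Augment with A' → A and build the canonical LR(0) collection (I0 = CLOSURE({[A' → . A]}), then GOTO on every symbol after a dot until no new states appear). It has 6 states:
  I0: { [A → . C num b], [A → .], [A' → . A], [C → . +], [C → .] }  — shift, 2 reduces
  I1: { [C → + .] }  — reduce
  I2: { [A' → A .] }  — accept
  I3: { [A → C . num b] }  — shift
  I4: { [A → C num . b] }  — shift
  I5: { [A → C num b .] }  — reduce

Conflict in state I0:
  Shift-reduce conflict between [A → .] and [C → . +]
So the grammar is NOT LR(0).

Answer: No. Shift-reduce conflict between [A → .] and [C → . +]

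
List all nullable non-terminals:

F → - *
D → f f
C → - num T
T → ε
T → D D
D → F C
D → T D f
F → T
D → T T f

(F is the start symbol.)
{ 'F', 'T' }

A non-terminal is nullable if it can derive ε (the empty string): either it has an ε-production, or it has a production whose right-hand side consists entirely of nullable non-terminals.

ε-productions: T → ε
So T is immediately nullable.
F → T: every symbol on the right is nullable, so F is nullable too.
No further non-terminal can be added: every production for the remaining non-terminals contains a terminal or a non-nullable non-terminal.
Nullable = { 'F', 'T' }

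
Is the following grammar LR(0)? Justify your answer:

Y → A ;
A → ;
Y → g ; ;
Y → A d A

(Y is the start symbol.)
Augment with Y' → Y and build the canonical LR(0) collection (I0 = CLOSURE({[Y' → . Y]}), then GOTO on every symbol after a dot until no new states appear). It has 10 states:
  I0: { [A → . ;], [Y → . A ;], [Y → . A d A], [Y → . g ; ;], [Y' → . Y] }  — shift
  I1: { [A → ; .] }  — reduce
  I2: { [Y → A . ;], [Y → A . d A] }  — shift
  I3: { [Y' → Y .] }  — accept
  I4: { [Y → g . ; ;] }  — shift
  I5: { [Y → g ; . ;] }  — shift
  I6: { [Y → g ; ; .] }  — reduce
  I7: { [Y → A ; .] }  — reduce
  I8: { [A → . ;], [Y → A d . A] }  — shift
  I9: { [Y → A d A .] }  — reduce

Every state is either a pure shift/goto state or contains exactly one complete item and nothing to shift — no conflicts. The grammar is LR(0).

Answer: Yes, the grammar is LR(0)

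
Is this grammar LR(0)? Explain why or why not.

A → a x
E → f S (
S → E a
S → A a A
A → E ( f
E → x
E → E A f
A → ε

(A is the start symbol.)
A grammar is LR(0) if no state in the canonical LR(0) collection has:
  - both a shift item (dot before a terminal) and a complete item (shift-reduce conflict), or
  - two or more complete items (reduce-reduce conflict; the accept item [A' → A .] counts as a complete item here).

Augment with A' → A and build the canonical LR(0) collection (I0 = CLOSURE({[A' → . A]}), then GOTO on every symbol after a dot until no new states appear). It has 18 states:
  I0: { [A → . E ( f], [A → . a x], [A → .], [A' → . A], [E → . E A f], [E → . f S (], [E → . x] }  — shift, reduce
  I1: { [A' → A .] }  — accept
  I2: { [A → . E ( f], [A → . a x], [A → .], [A → E . ( f], [E → . E A f], [E → . f S (], [E → . x], [E → E . A f] }  — shift, reduce
  I3: { [A → a . x] }  — shift
  I4: { [A → . E ( f], [A → . a x], [A → .], [E → . E A f], [E → . f S (], [E → . x], [E → f . S (], [S → . A a A], [S → . E a] }  — shift, reduce
  I5: { [E → x .] }  — reduce
  I6: { [S → A . a A] }  — shift
  I7: { [A → . E ( f], [A → . a x], [A → .], [A → E . ( f], [E → . E A f], [E → . f S (], [E → . x], [E → E . A f], [S → E . a] }  — shift, reduce
  I8: { [E → f S . (] }  — shift
  I9: { [E → f S ( .] }  — reduce
  I10: { [A → E ( . f] }  — shift
  I11: { [E → E A . f] }  — shift
  I12: { [A → a . x], [S → E a .] }  — shift, reduce
  I13: { [A → a x .] }  — reduce
  I14: { [E → E A f .] }  — reduce
  I15: { [A → E ( f .] }  — reduce
  I16: { [A → . E ( f], [A → . a x], [A → .], [E → . E A f], [E → . f S (], [E → . x], [S → A a . A] }  — shift, reduce
  I17: { [S → A a A .] }  — reduce

Conflict in state I0:
  Shift-reduce conflict between [A → .] and [A → . a x]
So the grammar is NOT LR(0).

Answer: No. Shift-reduce conflict between [A → .] and [A → . a x]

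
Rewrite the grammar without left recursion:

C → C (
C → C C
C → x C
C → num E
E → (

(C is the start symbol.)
C → x C C'
C → num E C'
C' → ( C'
C' → C C'
C' → ε
E → (

C is directly left-recursive. The standard transformation for
  A → A α₁ | ... | A α_m | β₁ | ... | β_n
is
  A  → β₁ A' | ... | β_n A'
  A' → α₁ A' | ... | α_m A' | ε

C → x C becomes C → x C C'
C → num E becomes C → num E C'
C → C ( becomes C' → ( C'
C → C C becomes C' → C C'
Add C' → ε

Productions for other non-terminals are unchanged:
  E → (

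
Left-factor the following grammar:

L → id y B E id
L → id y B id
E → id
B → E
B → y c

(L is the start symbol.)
L → id y B L'
L' → E id
L' → id
E → id
B → E
B → y c

Left-factoring transforms A → αβ₁ | αβ₂ into A → αA' and A' → β₁ | β₂
(α is the longest common prefix among the alternatives). Repeat until
no nonterminal has two alternatives with a common prefix.

Round 1: L has alternatives sharing prefix 'id y B'. Introduce L': L → id y B L'
  Add: L' → E id
  Add: L' → id

No remaining common prefixes — done.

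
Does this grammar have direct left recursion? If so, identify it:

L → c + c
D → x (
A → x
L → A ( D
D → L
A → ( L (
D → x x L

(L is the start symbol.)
L → c + c: starts with c
D → x (: starts with x
A → x: starts with x
L → A ( D: starts with A
D → L: starts with L
A → ( L (: starts with '('
D → x x L: starts with x

No direct left recursion found.

Answer: No direct left recursion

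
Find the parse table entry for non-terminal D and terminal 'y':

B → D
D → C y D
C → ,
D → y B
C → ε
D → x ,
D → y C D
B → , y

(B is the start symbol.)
To find M[D, 'y'], we find productions for D where 'y' is in the predict set (PREDICT(N → α) = (FIRST(α) \ {ε}) ∪ (FOLLOW(N) if α ⇒* ε)).

Relevant sets:
  FIRST(C) = { ',', ε }

D → C y D: PREDICT = { ',', 'y' }
  'y' is in predict set, so this production goes in M[D, 'y']
D → y B: PREDICT = { 'y' }
  'y' is in predict set, so this production goes in M[D, 'y']
D → x ,: PREDICT = { 'x' }
D → y C D: PREDICT = { 'y' }
  'y' is in predict set, so this production goes in M[D, 'y']

M[D, 'y'] = D → C y D, D → y B, D → y C D  (a multiply-defined cell — the grammar is not LL(1))

Answer: D → C y D, D → y B, D → y C D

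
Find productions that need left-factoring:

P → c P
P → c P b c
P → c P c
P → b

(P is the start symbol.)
Left-factoring is needed when two productions for the same non-terminal
share a common prefix on the right-hand side.

Productions for P:
  P → c P
  P → c P b c
  P → c P c
  P → b

Found common prefix 'c P' in productions for P

Answer: Yes, P has productions with common prefix 'c P'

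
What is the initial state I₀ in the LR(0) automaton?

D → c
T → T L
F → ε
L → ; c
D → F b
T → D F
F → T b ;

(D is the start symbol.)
{ [D → . F b], [D → . c], [D' → . D], [F → . T b ;], [F → .], [T → . D F], [T → . T L] }

First, augment the grammar with D' → D
I₀ = CLOSURE({ [D' → . D] }):
  [D' → . D] has the dot before D: add [D → . c], [D → . F b]
  [D → . F b] has the dot before F: add [F → .], [F → . T b ;]
  [F → . T b ;] has the dot before T: add [T → . T L], [T → . D F]
No further items can be added.

I₀ = { [D → . F b], [D → . c], [D' → . D], [F → . T b ;], [F → .], [T → . D F], [T → . T L] }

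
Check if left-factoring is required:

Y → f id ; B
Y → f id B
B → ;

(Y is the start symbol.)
Yes, Y has productions with common prefix 'f id'

Left-factoring is needed when two productions for the same non-terminal
share a common prefix on the right-hand side.

Productions for Y:
  Y → f id ; B
  Y → f id B

Found common prefix 'f id' in productions for Y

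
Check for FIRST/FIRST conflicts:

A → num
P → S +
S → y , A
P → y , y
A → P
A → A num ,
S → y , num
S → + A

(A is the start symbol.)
A FIRST/FIRST conflict occurs when two productions N → α and N → β for the same non-terminal have FIRST(α) ∩ FIRST(β) ≠ ∅ (with ε ∈ FIRST of a nullable right-hand side, so two nullable alternatives also conflict).

FIRST sets of the non-terminals at (or reachable through a nullable prefix from) the front of some alternative:
  FIRST(P) = { '+', 'y' }
  FIRST(A) = { '+', 'num', 'y' }
  FIRST(S) = { '+', 'y' }

Productions for A:
  A → num: FIRST = { 'num' }
  A → P: FIRST = { '+', 'y' }
  A → A num ,: FIRST = { '+', 'num', 'y' }
Productions for P:
  P → S +: FIRST = { '+', 'y' }
  P → y , y: FIRST = { 'y' }
Productions for S:
  S → y , A: FIRST = { 'y' }
  S → y , num: FIRST = { 'y' }
  S → + A: FIRST = { '+' }

Conflict for A: A → num and A → A num ,
  Overlap: { 'num' }
Conflict for A: A → P and A → A num ,
  Overlap: { '+', 'y' }
Conflict for P: P → S + and P → y , y
  Overlap: { 'y' }
Conflict for S: S → y , A and S → y , num
  Overlap: { 'y' }

Answer: Yes. A → num / A → A num ',' on { 'num' }; A → P / A → A num ',' on { '+', 'y' }; P → S '+' / P → y ',' y on { 'y' }; S → y ',' A / S → y ',' num on { 'y' }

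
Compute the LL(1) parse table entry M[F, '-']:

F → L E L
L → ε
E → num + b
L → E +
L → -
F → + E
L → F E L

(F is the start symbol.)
To find M[F, '-'], we find productions for F where '-' is in the predict set (PREDICT(N → α) = (FIRST(α) \ {ε}) ∪ (FOLLOW(N) if α ⇒* ε)).

Relevant sets:
  FIRST(L) = { '+', '-', 'num', ε }
  FIRST(E) = { 'num' }

F → L E L: PREDICT = { '+', '-', 'num' }
  '-' is in predict set, so this production goes in M[F, '-']
F → + E: PREDICT = { '+' }

M[F, '-'] = F → L E L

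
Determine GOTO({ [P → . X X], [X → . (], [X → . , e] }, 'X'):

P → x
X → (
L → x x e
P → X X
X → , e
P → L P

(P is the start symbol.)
{ [P → X . X], [X → . (], [X → . , e] }

GOTO(I, 'X') = CLOSURE({ [A → αX.β] : [A → α.Xβ] ∈ I, X = 'X' })

Items with dot before 'X', with the dot advanced:
  [P → . X X] → [P → X . X]
Closure of the advanced items:
  [P → X . X] has the dot before X: add [X → . (], [X → . , e]

GOTO = { [P → X . X], [X → . (], [X → . , e] }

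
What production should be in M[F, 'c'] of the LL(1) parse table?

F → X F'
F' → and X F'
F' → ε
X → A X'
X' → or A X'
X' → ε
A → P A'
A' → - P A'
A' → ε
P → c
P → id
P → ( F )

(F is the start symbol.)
To find M[F, 'c'], we find productions for F where 'c' is in the predict set (PREDICT(N → α) = (FIRST(α) \ {ε}) ∪ (FOLLOW(N) if α ⇒* ε)).

Relevant sets:
  FIRST(X) = { '(', 'c', 'id' }

F → X F': PREDICT = { '(', 'c', 'id' }
  'c' is in predict set, so this production goes in M[F, 'c']

M[F, 'c'] = F → X F'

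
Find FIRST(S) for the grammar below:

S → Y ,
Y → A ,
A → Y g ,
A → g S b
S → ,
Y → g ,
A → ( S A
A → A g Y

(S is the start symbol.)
{ '(', ',', 'g' }

FIRST sets of the other non-terminals involved (by the same procedure, iterated to a fixed point):
  FIRST(Y) = { '(', 'g' }

From S → Y ,:
  - Y is a non-terminal: add FIRST(Y) \ {ε} = { '(', 'g' }
    Y is not nullable, so stop
From S → ,:
  - ',' is a terminal: add ',' and stop

Collecting: FIRST(S) = { '(', ',', 'g' }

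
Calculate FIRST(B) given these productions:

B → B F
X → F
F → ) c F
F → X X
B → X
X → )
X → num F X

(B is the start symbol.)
FIRST sets of the other non-terminals involved (by the same procedure, iterated to a fixed point):
  FIRST(X) = { ')', 'num' }

From B → B F:
  - B is the symbol being defined: contributes nothing new
    B is not nullable, so stop
From B → X:
  - X is a non-terminal: add FIRST(X) \ {ε} = { ')', 'num' }
    X is not nullable, so stop

Collecting: FIRST(B) = { ')', 'num' }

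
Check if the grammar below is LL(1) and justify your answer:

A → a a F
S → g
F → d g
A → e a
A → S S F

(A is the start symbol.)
Yes, the grammar is LL(1).

Relevant sets:
  FIRST(S) = { 'g' }

For A:
  PREDICT(A → a a F) = { 'a' }
  PREDICT(A → e a) = { 'e' }
  PREDICT(A → S S F) = { 'g' }
S, F have a single production, so nothing to check there.

All predict sets are disjoint. The grammar IS LL(1).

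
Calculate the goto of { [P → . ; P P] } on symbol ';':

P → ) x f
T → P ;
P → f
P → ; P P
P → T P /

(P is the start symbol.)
GOTO(I, ';') = CLOSURE({ [A → αX.β] : [A → α.Xβ] ∈ I, X = ';' })

Items with dot before ';', with the dot advanced:
  [P → . ; P P] → [P → ; . P P]
Closure of the advanced items:
  [P → ; . P P] has the dot before P: add [P → . ) x f], [P → . f], [P → . ; P P], [P → . T P /]
  [P → . T P /] has the dot before T: add [T → . P ;]

GOTO = { [P → . ) x f], [P → . ; P P], [P → . T P /], [P → . f], [P → ; . P P], [T → . P ;] }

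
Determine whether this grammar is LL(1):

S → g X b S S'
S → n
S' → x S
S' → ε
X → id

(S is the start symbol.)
No. Predict set conflict for S': { 'x' }

A grammar is LL(1) if for each non-terminal N with multiple productions, the predict sets of those productions are pairwise disjoint, where PREDICT(N → α) = (FIRST(α) \ {ε}) ∪ (FOLLOW(N) if α ⇒* ε).

Relevant sets:
  FOLLOW(S') = { $, 'x' }

For S:
  PREDICT(S → g X b S S') = { 'g' }
  PREDICT(S → n) = { 'n' }
For S':
  PREDICT(S' → x S) = { 'x' }
  PREDICT(S' → ε) = { $, 'x' }
X has a single production, so nothing to check there.

Conflict found: Predict set conflict for S': { 'x' }
The grammar is NOT LL(1).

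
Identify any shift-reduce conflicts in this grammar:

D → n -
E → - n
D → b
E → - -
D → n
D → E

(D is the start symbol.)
A shift-reduce conflict occurs when an LR(0) state has both:
  - a complete (reduce) item [A → α .] (dot at the end), and
  - a shift item [B → β . c γ] (dot before a terminal).

Augment with D' → D and build the canonical LR(0) collection (I0 = CLOSURE({[D' → . D]}), then GOTO on every symbol after a dot until no new states appear). It has 9 states:
  I0: { [D → . E], [D → . b], [D → . n -], [D → . n], [D' → . D], [E → . - -], [E → . - n] }  — shift
  I1: { [E → - . -], [E → - . n] }  — shift
  I2: { [D' → D .] }  — accept
  I3: { [D → E .] }  — reduce
  I4: { [D → b .] }  — reduce
  I5: { [D → n . -], [D → n .] }  — shift, reduce
  I6: { [D → n - .] }  — reduce
  I7: { [E → - - .] }  — reduce
  I8: { [E → - n .] }  — reduce

I5 contains reduce item [D → n .] and shift item [D → n . -] — shift-reduce conflict.

Answer: Yes — I5: [D → n .] vs [D → n . -]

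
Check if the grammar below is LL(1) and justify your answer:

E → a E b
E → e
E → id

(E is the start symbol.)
A grammar is LL(1) if for each non-terminal N with multiple productions, the predict sets of those productions are pairwise disjoint, where PREDICT(N → α) = (FIRST(α) \ {ε}) ∪ (FOLLOW(N) if α ⇒* ε).

For E:
  PREDICT(E → a E b) = { 'a' }
  PREDICT(E → e) = { 'e' }
  PREDICT(E → id) = { 'id' }

All predict sets are disjoint. The grammar IS LL(1).

Answer: Yes, the grammar is LL(1).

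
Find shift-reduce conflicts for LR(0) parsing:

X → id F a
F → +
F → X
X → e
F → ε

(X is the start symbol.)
Augment with X' → X and build the canonical LR(0) collection (I0 = CLOSURE({[X' → . X]}), then GOTO on every symbol after a dot until no new states appear). It has 8 states:
  I0: { [X → . e], [X → . id F a], [X' → . X] }  — shift
  I1: { [X' → X .] }  — accept
  I2: { [X → e .] }  — reduce
  I3: { [F → . +], [F → . X], [F → .], [X → . e], [X → . id F a], [X → id . F a] }  — shift, reduce
  I4: { [F → + .] }  — reduce
  I5: { [X → id F . a] }  — shift
  I6: { [F → X .] }  — reduce
  I7: { [X → id F a .] }  — reduce

I3 contains reduce item [F → .] and shift items [F → . +], [X → . e], [X → . id F a] — shift-reduce conflict.

Answer: Yes — I3: [F → .] vs [F → . +]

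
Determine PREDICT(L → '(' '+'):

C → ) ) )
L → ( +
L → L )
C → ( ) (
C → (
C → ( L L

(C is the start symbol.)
PREDICT(L → '(' '+') = (FIRST(RHS) \ {ε}) ∪ (FOLLOW(L) if ε ∈ FIRST(RHS), i.e. RHS ⇒* ε)
FIRST('(' '+') = { '(' }
ε ∉ FIRST('(' '+'), so FOLLOW(L) is not added.
PREDICT(L → '(' '+') = { '(' }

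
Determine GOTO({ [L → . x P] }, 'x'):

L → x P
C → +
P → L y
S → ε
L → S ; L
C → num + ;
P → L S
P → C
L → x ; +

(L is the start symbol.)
{ [C → . +], [C → . num + ;], [L → . S ; L], [L → . x ; +], [L → . x P], [L → x . P], [P → . C], [P → . L S], [P → . L y], [S → .] }

GOTO(I, 'x') = CLOSURE({ [A → αX.β] : [A → α.Xβ] ∈ I, X = 'x' })

Items with dot before 'x', with the dot advanced:
  [L → . x P] → [L → x . P]
Closure of the advanced items:
  [L → x . P] has the dot before P: add [P → . L y], [P → . L S], [P → . C]
  [P → . L y] has the dot before L: add [L → . x P], [L → . S ; L], [L → . x ; +]
  [P → . C] has the dot before C: add [C → . +], [C → . num + ;]
  [L → . S ; L] has the dot before S: add [S → .]

GOTO = { [C → . +], [C → . num + ;], [L → . S ; L], [L → . x ; +], [L → . x P], [L → x . P], [P → . C], [P → . L S], [P → . L y], [S → .] }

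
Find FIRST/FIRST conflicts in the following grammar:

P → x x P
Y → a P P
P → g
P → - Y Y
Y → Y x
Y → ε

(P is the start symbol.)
FIRST sets of the non-terminals at (or reachable through a nullable prefix from) the front of some alternative:
  FIRST(Y) = { 'a', 'x', ε }

Productions for P:
  P → x x P: FIRST = { 'x' }
  P → g: FIRST = { 'g' }
  P → - Y Y: FIRST = { '-' }
Productions for Y:
  Y → a P P: FIRST = { 'a' }
  Y → Y x: FIRST = { 'a', 'x' }
  Y → ε: FIRST = { ε }

Conflict for Y: Y → a P P and Y → Y x
  Overlap: { 'a' }

Answer: Yes. Y → a P P / Y → Y x on { 'a' }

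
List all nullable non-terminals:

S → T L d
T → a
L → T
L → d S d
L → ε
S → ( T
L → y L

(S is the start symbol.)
ε-productions: L → ε
So L is immediately nullable.
No further non-terminal can be added: every production for the remaining non-terminals contains a terminal or a non-nullable non-terminal.
Nullable = { 'L' }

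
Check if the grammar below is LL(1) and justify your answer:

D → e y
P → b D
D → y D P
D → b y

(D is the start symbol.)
Yes, the grammar is LL(1).

For D:
  PREDICT(D → e y) = { 'e' }
  PREDICT(D → y D P) = { 'y' }
  PREDICT(D → b y) = { 'b' }
P has a single production, so nothing to check there.

All predict sets are disjoint. The grammar IS LL(1).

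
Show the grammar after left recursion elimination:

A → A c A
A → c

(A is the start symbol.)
A is directly left-recursive. The standard transformation for
  A → A α₁ | ... | A α_m | β₁ | ... | β_n
is
  A  → β₁ A' | ... | β_n A'
  A' → α₁ A' | ... | α_m A' | ε

A → c becomes A → c A'
A → A c A becomes A' → c A A'
Add A' → ε

Resulting grammar:
A → c A'
A' → c A A'
A' → ε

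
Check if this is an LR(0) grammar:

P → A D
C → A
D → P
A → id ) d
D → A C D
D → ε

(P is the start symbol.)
A grammar is LR(0) if no state in the canonical LR(0) collection has:
  - both a shift item (dot before a terminal) and a complete item (shift-reduce conflict), or
  - two or more complete items (reduce-reduce conflict; the accept item [P' → P .] counts as a complete item here).

Augment with P' → P and build the canonical LR(0) collection (I0 = CLOSURE({[P' → . P]}), then GOTO on every symbol after a dot until no new states appear). It has 12 states:
  I0: { [A → . id ) d], [P → . A D], [P' → . P] }  — shift
  I1: { [A → . id ) d], [D → . A C D], [D → . P], [D → .], [P → . A D], [P → A . D] }  — shift, reduce
  I2: { [P' → P .] }  — accept
  I3: { [A → id . ) d] }  — shift
  I4: { [A → id ) . d] }  — shift
  I5: { [A → id ) d .] }  — reduce
  I6: { [A → . id ) d], [C → . A], [D → . A C D], [D → . P], [D → .], [D → A . C D], [P → . A D], [P → A . D] }  — shift, reduce
  I7: { [P → A D .] }  — reduce
  I8: { [D → P .] }  — reduce
  I9: { [A → . id ) d], [C → . A], [C → A .], [D → . A C D], [D → . P], [D → .], [D → A . C D], [P → . A D], [P → A . D] }  — shift, 2 reduces
  I10: { [A → . id ) d], [D → . A C D], [D → . P], [D → .], [D → A C . D], [P → . A D] }  — shift, reduce
  I11: { [D → A C D .] }  — reduce

Conflict in state I1:
  Shift-reduce conflict between [D → .] and [A → . id ) d]
So the grammar is NOT LR(0).

Answer: No. Shift-reduce conflict between [D → .] and [A → . id ) d]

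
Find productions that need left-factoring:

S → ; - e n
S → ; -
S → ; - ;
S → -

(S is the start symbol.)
Yes, S has productions with common prefix '; -'

Left-factoring is needed when two productions for the same non-terminal
share a common prefix on the right-hand side.

Productions for S:
  S → ; - e n
  S → ; -
  S → ; - ;
  S → -

Found common prefix '; -' in productions for S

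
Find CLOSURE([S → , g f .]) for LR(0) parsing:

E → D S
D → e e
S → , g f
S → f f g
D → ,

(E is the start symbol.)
Start with: [S → , g f .]
The dot is at the end, so nothing is added.

CLOSURE = { [S → , g f .] }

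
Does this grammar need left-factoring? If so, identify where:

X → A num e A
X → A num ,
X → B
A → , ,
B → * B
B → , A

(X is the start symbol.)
Left-factoring is needed when two productions for the same non-terminal
share a common prefix on the right-hand side.

Productions for X:
  X → A num e A
  X → A num ,
  X → B
Productions for B:
  B → * B
  B → , A

Found common prefix 'A num' in productions for X

Answer: Yes, X has productions with common prefix 'A num'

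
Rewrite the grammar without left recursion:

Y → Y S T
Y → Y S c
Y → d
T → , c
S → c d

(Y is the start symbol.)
Y is directly left-recursive. The standard transformation for
  A → A α₁ | ... | A α_m | β₁ | ... | β_n
is
  A  → β₁ A' | ... | β_n A'
  A' → α₁ A' | ... | α_m A' | ε

Y → d becomes Y → d Y'
Y → Y S T becomes Y' → S T Y'
Y → Y S c becomes Y' → S c Y'
Add Y' → ε

Productions for other non-terminals are unchanged:
  T → , c
  S → c d

Resulting grammar:
Y → d Y'
Y' → S T Y'
Y' → S c Y'
Y' → ε
T → , c
S → c d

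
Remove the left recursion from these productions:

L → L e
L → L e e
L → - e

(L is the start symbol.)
L is directly left-recursive. The standard transformation for
  A → A α₁ | ... | A α_m | β₁ | ... | β_n
is
  A  → β₁ A' | ... | β_n A'
  A' → α₁ A' | ... | α_m A' | ε

L → - e becomes L → - e L'
L → L e becomes L' → e L'
L → L e e becomes L' → e e L'
Add L' → ε

Resulting grammar:
L → - e L'
L' → e L'
L' → e e L'
L' → ε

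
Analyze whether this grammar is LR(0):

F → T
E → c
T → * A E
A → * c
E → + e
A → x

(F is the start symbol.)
Yes, the grammar is LR(0)

A grammar is LR(0) if no state in the canonical LR(0) collection has:
  - both a shift item (dot before a terminal) and a complete item (shift-reduce conflict), or
  - two or more complete items (reduce-reduce conflict; the accept item [F' → F .] counts as a complete item here).

Augment with F' → F and build the canonical LR(0) collection (I0 = CLOSURE({[F' → . F]}), then GOTO on every symbol after a dot until no new states appear). It has 12 states:
  I0: { [F → . T], [F' → . F], [T → . * A E] }  — shift
  I1: { [A → . * c], [A → . x], [T → * . A E] }  — shift
  I2: { [F' → F .] }  — accept
  I3: { [F → T .] }  — reduce
  I4: { [A → * . c] }  — shift
  I5: { [E → . + e], [E → . c], [T → * A . E] }  — shift
  I6: { [A → x .] }  — reduce
  I7: { [E → + . e] }  — shift
  I8: { [T → * A E .] }  — reduce
  I9: { [E → c .] }  — reduce
  I10: { [E → + e .] }  — reduce
  I11: { [A → * c .] }  — reduce

Every state is either a pure shift/goto state or contains exactly one complete item and nothing to shift — no conflicts. The grammar is LR(0).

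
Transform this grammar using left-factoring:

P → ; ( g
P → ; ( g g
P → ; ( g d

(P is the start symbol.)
P → ; ( g P'
P' → ε
P' → g
P' → d

Left-factoring transforms A → αβ₁ | αβ₂ into A → αA' and A' → β₁ | β₂
(α is the longest common prefix among the alternatives). Repeat until
no nonterminal has two alternatives with a common prefix.

Round 1: P has alternatives sharing prefix '; ( g'. Introduce P': P → ; ( g P'
  Add: P' → ε
  Add: P' → g
  Add: P' → d

No remaining common prefixes — done.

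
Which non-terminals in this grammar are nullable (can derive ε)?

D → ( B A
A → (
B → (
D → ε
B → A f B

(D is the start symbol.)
{ 'D' }

ε-productions: D → ε
So D is immediately nullable.
No further non-terminal can be added: every production for the remaining non-terminals contains a terminal or a non-nullable non-terminal.
Nullable = { 'D' }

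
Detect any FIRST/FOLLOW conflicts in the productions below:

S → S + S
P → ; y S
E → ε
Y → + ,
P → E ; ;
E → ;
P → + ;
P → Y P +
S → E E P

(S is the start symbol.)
Yes. E → ';' with FOLLOW(E) on { ';' }

Nullable non-terminals: E.

E: nullable alternative(s) E → ε; FOLLOW(E) = { '+', ';' }
  E → ε: FIRST \ {ε} = { } — this is the only nullable alternative, skip
  E → ;: FIRST \ {ε} = { ';' } — overlaps FOLLOW(E) on { ';' }: CONFLICT

P, S, Y have no nullable alternative, so no FIRST/FOLLOW check is needed there.

So the grammar has 1 FIRST/FOLLOW conflict (marked CONFLICT above).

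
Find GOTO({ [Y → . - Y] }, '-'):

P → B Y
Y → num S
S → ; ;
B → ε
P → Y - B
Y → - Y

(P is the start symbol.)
{ [Y → - . Y], [Y → . - Y], [Y → . num S] }

GOTO(I, '-') = CLOSURE({ [A → αX.β] : [A → α.Xβ] ∈ I, X = '-' })

Items with dot before '-', with the dot advanced:
  [Y → . - Y] → [Y → - . Y]
Closure of the advanced items:
  [Y → - . Y] has the dot before Y: add [Y → . num S], [Y → . - Y]

GOTO = { [Y → - . Y], [Y → . - Y], [Y → . num S] }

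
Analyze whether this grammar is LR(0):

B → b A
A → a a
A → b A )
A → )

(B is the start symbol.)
A grammar is LR(0) if no state in the canonical LR(0) collection has:
  - both a shift item (dot before a terminal) and a complete item (shift-reduce conflict), or
  - two or more complete items (reduce-reduce conflict; the accept item [B' → B .] counts as a complete item here).

Augment with B' → B and build the canonical LR(0) collection (I0 = CLOSURE({[B' → . B]}), then GOTO on every symbol after a dot until no new states appear). It has 10 states:
  I0: { [B → . b A], [B' → . B] }  — shift
  I1: { [B' → B .] }  — accept
  I2: { [A → . )], [A → . a a], [A → . b A )], [B → b . A] }  — shift
  I3: { [A → ) .] }  — reduce
  I4: { [B → b A .] }  — reduce
  I5: { [A → a . a] }  — shift
  I6: { [A → . )], [A → . a a], [A → . b A )], [A → b . A )] }  — shift
  I7: { [A → b A . )] }  — shift
  I8: { [A → b A ) .] }  — reduce
  I9: { [A → a a .] }  — reduce

Every state is either a pure shift/goto state or contains exactly one complete item and nothing to shift — no conflicts. The grammar is LR(0).

Answer: Yes, the grammar is LR(0)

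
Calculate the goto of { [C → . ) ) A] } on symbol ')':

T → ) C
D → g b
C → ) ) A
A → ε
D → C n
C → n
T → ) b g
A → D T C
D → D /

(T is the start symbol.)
GOTO(I, ')') = CLOSURE({ [A → αX.β] : [A → α.Xβ] ∈ I, X = ')' })

Items with dot before ')', with the dot advanced:
  [C → . ) ) A] → [C → ) . ) A]
Closure adds nothing (no advanced item has the dot before a non-terminal).

GOTO = { [C → ) . ) A] }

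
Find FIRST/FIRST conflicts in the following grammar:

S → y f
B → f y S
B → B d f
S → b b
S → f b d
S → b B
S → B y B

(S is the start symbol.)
A FIRST/FIRST conflict occurs when two productions N → α and N → β for the same non-terminal have FIRST(α) ∩ FIRST(β) ≠ ∅ (with ε ∈ FIRST of a nullable right-hand side, so two nullable alternatives also conflict).

FIRST sets of the non-terminals at (or reachable through a nullable prefix from) the front of some alternative:
  FIRST(B) = { 'f' }

Productions for S:
  S → y f: FIRST = { 'y' }
  S → b b: FIRST = { 'b' }
  S → f b d: FIRST = { 'f' }
  S → b B: FIRST = { 'b' }
  S → B y B: FIRST = { 'f' }
Productions for B:
  B → f y S: FIRST = { 'f' }
  B → B d f: FIRST = { 'f' }

Conflict for S: S → b b and S → b B
  Overlap: { 'b' }
Conflict for S: S → f b d and S → B y B
  Overlap: { 'f' }
Conflict for B: B → f y S and B → B d f
  Overlap: { 'f' }

Answer: Yes. S → b b / S → b B on { 'b' }; S → f b d / S → B y B on { 'f' }; B → f y S / B → B d f on { 'f' }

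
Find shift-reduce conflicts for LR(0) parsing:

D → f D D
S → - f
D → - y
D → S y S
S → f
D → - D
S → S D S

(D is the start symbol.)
Yes — I4: [S → f .] vs [D → . - D]; I10: [D → S y S .] vs [D → . - D]; I13: [S → S D S .] vs [D → . - D]; I15: [S → - f .] vs [D → . - D]

A shift-reduce conflict occurs when an LR(0) state has both:
  - a complete (reduce) item [A → α .] (dot at the end), and
  - a shift item [B → β . c γ] (dot before a terminal).

Augment with D' → D and build the canonical LR(0) collection (I0 = CLOSURE({[D' → . D]}), then GOTO on every symbol after a dot until no new states appear). It has 17 states:
  I0: { [D → . - D], [D → . - y], [D → . S y S], [D → . f D D], [D' → . D], [S → . - f], [S → . S D S], [S → . f] }  — shift
  I1: { [D → - . D], [D → - . y], [D → . - D], [D → . - y], [D → . S y S], [D → . f D D], [S → - . f], [S → . - f], [S → . S D S], [S → . f] }  — shift
  I2: { [D' → D .] }  — accept
  I3: { [D → . - D], [D → . - y], [D → . S y S], [D → . f D D], [D → S . y S], [S → . - f], [S → . S D S], [S → . f], [S → S . D S] }  — shift
  I4: { [D → . - D], [D → . - y], [D → . S y S], [D → . f D D], [D → f . D D], [S → . - f], [S → . S D S], [S → . f], [S → f .] }  — shift, reduce
  I5: { [D → . - D], [D → . - y], [D → . S y S], [D → . f D D], [D → f D . D], [S → . - f], [S → . S D S], [S → . f] }  — shift
  I6: { [D → f D D .] }  — reduce
  I7: { [S → . - f], [S → . S D S], [S → . f], [S → S D . S] }  — shift
  I8: { [D → S y . S], [S → . - f], [S → . S D S], [S → . f] }  — shift
  I9: { [S → - . f] }  — shift
  I10: { [D → . - D], [D → . - y], [D → . S y S], [D → . f D D], [D → S y S .], [S → . - f], [S → . S D S], [S → . f], [S → S . D S] }  — shift, reduce
  I11: { [S → f .] }  — reduce
  I12: { [S → - f .] }  — reduce
  I13: { [D → . - D], [D → . - y], [D → . S y S], [D → . f D D], [S → . - f], [S → . S D S], [S → . f], [S → S . D S], [S → S D S .] }  — shift, reduce
  I14: { [D → - D .] }  — reduce
  I15: { [D → . - D], [D → . - y], [D → . S y S], [D → . f D D], [D → f . D D], [S → - f .], [S → . - f], [S → . S D S], [S → . f], [S → f .] }  — shift, 2 reduces
  I16: { [D → - y .] }  — reduce

I4 contains reduce item [S → f .] and shift items [D → . - D], [D → . - y], [D → . f D D], [S → . - f], [S → . f] — shift-reduce conflict.
I10 contains reduce item [D → S y S .] and shift items [D → . - D], [D → . - y], [D → . f D D], [S → . - f], [S → . f] — shift-reduce conflict.
I13 contains reduce item [S → S D S .] and shift items [D → . - D], [D → . - y], [D → . f D D], [S → . - f], [S → . f] — shift-reduce conflict.
I15 contains reduce items [S → - f .], [S → f .] and shift items [D → . - D], [D → . - y], [D → . f D D], [S → . - f], [S → . f] — shift-reduce conflict.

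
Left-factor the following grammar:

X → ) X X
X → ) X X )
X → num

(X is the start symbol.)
X → ) X X X'
X' → ε
X' → )
X → num

Left-factoring transforms A → αβ₁ | αβ₂ into A → αA' and A' → β₁ | β₂
(α is the longest common prefix among the alternatives). Repeat until
no nonterminal has two alternatives with a common prefix.

Round 1: X has alternatives sharing prefix ') X X'. Introduce X': X → ) X X X'
  Add: X' → ε
  Add: X' → )

No remaining common prefixes — done.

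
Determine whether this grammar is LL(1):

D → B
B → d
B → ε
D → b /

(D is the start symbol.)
A grammar is LL(1) if for each non-terminal N with multiple productions, the predict sets of those productions are pairwise disjoint, where PREDICT(N → α) = (FIRST(α) \ {ε}) ∪ (FOLLOW(N) if α ⇒* ε).

Relevant sets:
  FIRST(B) = { 'd', ε }
  FOLLOW(D) = { $ }
  FOLLOW(B) = { $ }

For D:
  PREDICT(D → B) = { $, 'd' }
  PREDICT(D → b '/') = { 'b' }
For B:
  PREDICT(B → d) = { 'd' }
  PREDICT(B → ε) = { $ }

All predict sets are disjoint. The grammar IS LL(1).

Answer: Yes, the grammar is LL(1).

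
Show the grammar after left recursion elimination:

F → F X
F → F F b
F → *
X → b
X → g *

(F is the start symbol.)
F → * F'
F' → X F'
F' → F b F'
F' → ε
X → b
X → g *

F is directly left-recursive. The standard transformation for
  A → A α₁ | ... | A α_m | β₁ | ... | β_n
is
  A  → β₁ A' | ... | β_n A'
  A' → α₁ A' | ... | α_m A' | ε

F → * becomes F → * F'
F → F X becomes F' → X F'
F → F F b becomes F' → F b F'
Add F' → ε

Productions for other non-terminals are unchanged:
  X → b
  X → g *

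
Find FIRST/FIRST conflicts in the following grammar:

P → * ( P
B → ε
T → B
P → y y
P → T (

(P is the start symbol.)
No FIRST/FIRST conflicts.

FIRST sets of the non-terminals at (or reachable through a nullable prefix from) the front of some alternative:
  FIRST(T) = { ε }

Productions for P:
  P → * ( P: FIRST = { '*' }
  P → y y: FIRST = { 'y' }
  P → T (: FIRST = { '(' }
B, T have only one production, so no FIRST/FIRST conflict is possible there.

All alternatives of each non-terminal have pairwise disjoint FIRST sets.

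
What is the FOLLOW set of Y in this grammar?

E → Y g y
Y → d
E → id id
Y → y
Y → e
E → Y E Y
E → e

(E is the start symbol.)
In E → Y g y: Y is followed by g y, add FIRST(g y) \ {ε} = { 'g' }
In E → Y E Y: Y is followed by E Y, add FIRST(E Y) \ {ε} = { 'd', 'e', 'id', 'y' }
In E → Y E Y: Y is at the end, add FOLLOW(E)

The FOLLOW sets referred to above (computed the same way, to a fixed point):
  FOLLOW(E) = { $, 'd', 'e', 'y' }

Taking the union: FOLLOW(Y) = { $, 'd', 'e', 'g', 'id', 'y' }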